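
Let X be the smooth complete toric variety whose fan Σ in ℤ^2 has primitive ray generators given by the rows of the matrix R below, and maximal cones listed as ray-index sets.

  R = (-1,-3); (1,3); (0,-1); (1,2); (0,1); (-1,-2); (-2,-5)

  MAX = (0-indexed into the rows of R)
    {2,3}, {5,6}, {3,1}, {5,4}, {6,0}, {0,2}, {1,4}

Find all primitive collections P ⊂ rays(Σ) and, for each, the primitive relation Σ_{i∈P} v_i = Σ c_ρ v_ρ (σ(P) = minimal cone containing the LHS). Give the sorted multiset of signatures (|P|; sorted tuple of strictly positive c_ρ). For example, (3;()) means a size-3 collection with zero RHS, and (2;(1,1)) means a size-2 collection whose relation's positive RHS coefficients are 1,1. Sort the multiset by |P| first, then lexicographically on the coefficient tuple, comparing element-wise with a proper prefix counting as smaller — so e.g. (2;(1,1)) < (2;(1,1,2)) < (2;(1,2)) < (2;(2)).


Δ(Σ) — 7 vertices, 14 min non-faces:

  {0,1}:  v_{0} + v_{1} = 0  ⇒ sig = (2;())
  {2,4}:  v_{2} + v_{4} = 0  ⇒ sig = (2;())
  {3,5}:  v_{3} + v_{5} = 0  ⇒ sig = (2;())
  {0,3}:  v_{0} + v_{3} = v_{2}  ⇒ sig = (2;(1))
  {0,4}:  v_{0} + v_{4} = v_{5}  ⇒ sig = (2;(1))
  {0,5}:  v_{0} + v_{5} = v_{6}  ⇒ sig = (2;(1))
  {1,2}:  v_{1} + v_{2} = v_{3}  ⇒ sig = (2;(1))
  {1,5}:  v_{1} + v_{5} = v_{4}  ⇒ sig = (2;(1))
  {1,6}:  v_{1} + v_{6} = v_{5}  ⇒ sig = (2;(1))
  {2,5}:  v_{2} + v_{5} = v_{0}  ⇒ sig = (2;(1))
  {3,4}:  v_{3} + v_{4} = v_{1}  ⇒ sig = (2;(1))
  {3,6}:  v_{3} + v_{6} = v_{0}  ⇒ sig = (2;(1))
  {2,6}:  v_{2} + v_{6} = 2·v_{0}  ⇒ sig = (2;(2))
  {4,6}:  v_{4} + v_{6} = 2·v_{5}  ⇒ sig = (2;(2))

Signatures (|P|; sorted positive RHS coefficients), sorted:
    |P|=2: 14 collections, coeffs (), (), (), (1), (1), (1), (1), (1), (1), (1), (1), (1), (2), (2)


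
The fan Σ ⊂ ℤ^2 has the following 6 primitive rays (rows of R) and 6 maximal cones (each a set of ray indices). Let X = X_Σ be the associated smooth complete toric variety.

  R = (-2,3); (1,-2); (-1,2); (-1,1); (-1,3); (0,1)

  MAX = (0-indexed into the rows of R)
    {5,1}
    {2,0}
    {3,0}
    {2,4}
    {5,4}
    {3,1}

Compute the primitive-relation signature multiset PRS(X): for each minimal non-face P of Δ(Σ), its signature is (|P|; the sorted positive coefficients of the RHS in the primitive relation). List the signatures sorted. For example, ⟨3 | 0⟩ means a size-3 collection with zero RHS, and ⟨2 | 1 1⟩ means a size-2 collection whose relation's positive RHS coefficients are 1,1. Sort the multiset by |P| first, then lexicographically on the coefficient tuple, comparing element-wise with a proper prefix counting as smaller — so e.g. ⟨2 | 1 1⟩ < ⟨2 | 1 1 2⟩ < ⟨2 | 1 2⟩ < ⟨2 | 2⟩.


Σ has 9 primitive collections:

  {1,2}:  v_{1} + v_{2} = 0  →  sig = ⟨2 | 0⟩
  {0,1}:  v_{0} + v_{1} = v_{3}  →  sig = ⟨2 | 1⟩
  {1,4}:  v_{1} + v_{4} = v_{5}  →  sig = ⟨2 | 1⟩
  {2,3}:  v_{2} + v_{3} = v_{0}  →  sig = ⟨2 | 1⟩
  {2,5}:  v_{2} + v_{5} = v_{4}  →  sig = ⟨2 | 1⟩
  {3,5}:  v_{3} + v_{5} = v_{2}  →  sig = ⟨2 | 1⟩
  {0,5}:  v_{0} + v_{5} = 2·v_{2}  →  sig = ⟨2 | 2⟩
  {3,4}:  v_{3} + v_{4} = 2·v_{2}  →  sig = ⟨2 | 2⟩
  {0,4}:  v_{0} + v_{4} = 3·v_{2}  →  sig = ⟨2 | 3⟩

so the primitive-relation signature multiset is
{ ⟨2 | 0⟩,  ⟨2 | 1⟩ ×5,  ⟨2 | 2⟩ ×2,  ⟨2 | 3⟩ }


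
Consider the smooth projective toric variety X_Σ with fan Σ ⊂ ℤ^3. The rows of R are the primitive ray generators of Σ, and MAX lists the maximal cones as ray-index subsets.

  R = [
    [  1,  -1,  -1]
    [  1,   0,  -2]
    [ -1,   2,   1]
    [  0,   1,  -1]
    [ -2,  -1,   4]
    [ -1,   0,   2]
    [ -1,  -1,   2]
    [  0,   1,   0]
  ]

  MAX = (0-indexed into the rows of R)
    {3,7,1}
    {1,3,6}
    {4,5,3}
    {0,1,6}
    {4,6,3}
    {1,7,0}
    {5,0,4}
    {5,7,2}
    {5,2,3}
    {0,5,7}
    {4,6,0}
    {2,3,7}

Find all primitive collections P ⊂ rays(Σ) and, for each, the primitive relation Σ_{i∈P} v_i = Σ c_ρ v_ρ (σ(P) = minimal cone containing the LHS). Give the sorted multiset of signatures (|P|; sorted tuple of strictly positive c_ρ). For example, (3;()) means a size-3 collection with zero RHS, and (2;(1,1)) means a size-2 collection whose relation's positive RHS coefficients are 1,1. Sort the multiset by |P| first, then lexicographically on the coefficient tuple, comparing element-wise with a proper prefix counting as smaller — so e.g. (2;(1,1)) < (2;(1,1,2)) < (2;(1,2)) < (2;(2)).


|primitive collections| = 11. Relations:

  P={1,5}:  v_{1} + v_{5} = 0  so sig = (2;())
  P={0,2}:  v_{0} + v_{2} = v_{7}  so sig = (2;(1))
  P={0,3}:  v_{0} + v_{3} = v_{1}  so sig = (2;(1))
  P={1,4}:  v_{1} + v_{4} = v_{6}  so sig = (2;(1))
  P={5,6}:  v_{5} + v_{6} = v_{4}  so sig = (2;(1))
  P={6,7}:  v_{6} + v_{7} = v_{5}  so sig = (2;(1))
  P={1,2}:  v_{1} + v_{2} = v_{3} + v_{7}  so sig = (2;(1,1))
  P={2,6}:  v_{2} + v_{6} = v_{3} + 2·v_{5}  so sig = (2;(1,2))
  P={2,4}:  v_{2} + v_{4} = v_{3} + 3·v_{5}  so sig = (2;(1,3))
  P={4,7}:  v_{4} + v_{7} = 2·v_{5}  so sig = (2;(2))
  P={3,5,7}:  v_{3} + v_{5} + v_{7} = v_{2}  so sig = (3;(1))

Sorted signature multiset PRS(X):
    (2;())
    (2;(1))
    (2;(1))
    (2;(1))
    (2;(1))
    (2;(1))
    (2;(1,1))
    (2;(1,2))
    (2;(1,3))
    (2;(2))
    (3;(1))


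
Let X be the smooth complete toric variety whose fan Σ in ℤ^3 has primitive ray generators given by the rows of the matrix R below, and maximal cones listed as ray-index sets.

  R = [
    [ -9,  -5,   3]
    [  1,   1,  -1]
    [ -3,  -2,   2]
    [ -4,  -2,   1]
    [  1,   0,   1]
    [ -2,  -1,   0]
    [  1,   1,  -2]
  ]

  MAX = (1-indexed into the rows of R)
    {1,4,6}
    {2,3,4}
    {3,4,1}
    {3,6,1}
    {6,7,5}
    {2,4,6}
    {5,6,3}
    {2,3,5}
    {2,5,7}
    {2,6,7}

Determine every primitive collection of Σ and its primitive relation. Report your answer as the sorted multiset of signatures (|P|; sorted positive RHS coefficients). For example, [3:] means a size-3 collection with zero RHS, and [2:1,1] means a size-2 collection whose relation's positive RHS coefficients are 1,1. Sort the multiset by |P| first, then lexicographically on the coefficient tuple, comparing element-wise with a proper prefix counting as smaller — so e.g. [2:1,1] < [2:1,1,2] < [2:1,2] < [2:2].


The 9 primitive collections of Σ (r=7, n=3):

  {3,7}:  v_{3} + v_{7} = v_{6}  ⟹  sig = [2:1]
  {4,5}:  v_{4} + v_{5} = v_{3}  ⟹  sig = [2:1]
  {1,5}:  v_{1} + v_{5} = 2·v_{3} + v_{6}  ⟹  sig = [2:1,2]
  {1,7}:  v_{1} + v_{7} = v_{4} + 2·v_{6}  ⟹  sig = [2:1,2]
  {4,7}:  v_{4} + v_{7} = v_{2} + 2·v_{6}  ⟹  sig = [2:1,2]
  {1,2}:  v_{1} + v_{2} = 2·v_{4}  ⟹  sig = [2:2]
  {2,5,6}:  v_{2} + v_{5} + v_{6} = 0  ⟹  sig = [3:]
  {2,3,6}:  v_{2} + v_{3} + v_{6} = v_{4}  ⟹  sig = [3:1]
  {3,4,6}:  v_{3} + v_{4} + v_{6} = v_{1}  ⟹  sig = [3:1]

Hence PRS(X_Σ) =
    |P|=2: 6 collections, coeffs (1), (1), (1,2), (1,2), (1,2), (2)
    |P|=3: 3 collections, coeffs (), (1), (1)


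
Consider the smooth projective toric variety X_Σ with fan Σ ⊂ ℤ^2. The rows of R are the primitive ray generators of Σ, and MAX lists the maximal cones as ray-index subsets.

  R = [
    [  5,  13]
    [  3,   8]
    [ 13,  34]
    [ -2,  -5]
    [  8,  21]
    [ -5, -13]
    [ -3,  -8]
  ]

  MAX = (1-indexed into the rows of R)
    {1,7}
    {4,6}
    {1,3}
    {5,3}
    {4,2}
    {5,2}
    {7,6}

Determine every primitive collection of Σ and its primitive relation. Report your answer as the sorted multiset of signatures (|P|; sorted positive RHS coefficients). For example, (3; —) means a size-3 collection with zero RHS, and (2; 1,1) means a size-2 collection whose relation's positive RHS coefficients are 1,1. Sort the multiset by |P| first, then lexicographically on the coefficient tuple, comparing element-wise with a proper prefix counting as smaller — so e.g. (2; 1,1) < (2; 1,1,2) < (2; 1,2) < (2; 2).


Σ has 14 primitive collections:

  P={1,6}:  v_{1} + v_{6} = 0  so sig = (2; —)
  P={2,7}:  v_{2} + v_{7} = 0  so sig = (2; —)
  P={1,2}:  v_{1} + v_{2} = v_{5}  so sig = (2; 1)
  P={1,4}:  v_{1} + v_{4} = v_{2}  so sig = (2; 1)
  P={1,5}:  v_{1} + v_{5} = v_{3}  so sig = (2; 1)
  P={2,6}:  v_{2} + v_{6} = v_{4}  so sig = (2; 1)
  P={3,6}:  v_{3} + v_{6} = v_{5}  so sig = (2; 1)
  P={4,7}:  v_{4} + v_{7} = v_{6}  so sig = (2; 1)
  P={5,6}:  v_{5} + v_{6} = v_{2}  so sig = (2; 1)
  P={5,7}:  v_{5} + v_{7} = v_{1}  so sig = (2; 1)
  P={3,4}:  v_{3} + v_{4} = v_{2} + v_{5}  so sig = (2; 1,1)
  P={2,3}:  v_{2} + v_{3} = 2·v_{5}  so sig = (2; 2)
  P={3,7}:  v_{3} + v_{7} = 2·v_{1}  so sig = (2; 2)
  P={4,5}:  v_{4} + v_{5} = 2·v_{2}  so sig = (2; 2)

Hence PRS(X_Σ) =
{ (2; —) ×2,  (2; 1) ×8,  (2; 1,1),  (2; 2) ×3 }


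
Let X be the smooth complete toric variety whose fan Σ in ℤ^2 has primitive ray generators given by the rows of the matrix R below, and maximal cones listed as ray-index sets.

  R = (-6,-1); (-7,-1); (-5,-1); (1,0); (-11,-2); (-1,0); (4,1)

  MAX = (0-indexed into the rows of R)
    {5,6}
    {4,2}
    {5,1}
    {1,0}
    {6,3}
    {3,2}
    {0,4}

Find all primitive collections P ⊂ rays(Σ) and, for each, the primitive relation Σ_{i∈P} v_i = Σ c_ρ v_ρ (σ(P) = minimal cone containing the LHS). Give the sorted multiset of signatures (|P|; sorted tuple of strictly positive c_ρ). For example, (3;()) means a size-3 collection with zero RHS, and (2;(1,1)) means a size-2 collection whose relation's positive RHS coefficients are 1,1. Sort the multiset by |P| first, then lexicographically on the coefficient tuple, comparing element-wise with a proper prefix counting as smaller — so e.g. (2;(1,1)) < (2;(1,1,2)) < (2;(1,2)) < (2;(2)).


|primitive collections| = 14. Relations:

  • {3,5}:  v_{3} + v_{5} = 0  →  sig = (2;())
  • {0,2}:  v_{0} + v_{2} = v_{4}  →  sig = (2;(1))
  • {0,3}:  v_{0} + v_{3} = v_{2}  →  sig = (2;(1))
  • {0,5}:  v_{0} + v_{5} = v_{1}  →  sig = (2;(1))
  • {1,3}:  v_{1} + v_{3} = v_{0}  →  sig = (2;(1))
  • {2,5}:  v_{2} + v_{5} = v_{0}  →  sig = (2;(1))
  • {2,6}:  v_{2} + v_{6} = v_{5}  →  sig = (2;(1))
  • {4,6}:  v_{4} + v_{6} = v_{1}  →  sig = (2;(1))
  • {0,6}:  v_{0} + v_{6} = 2·v_{5}  →  sig = (2;(2))
  • {1,2}:  v_{1} + v_{2} = 2·v_{0}  →  sig = (2;(2))
  • {3,4}:  v_{3} + v_{4} = 2·v_{2}  →  sig = (2;(2))
  • {4,5}:  v_{4} + v_{5} = 2·v_{0}  →  sig = (2;(2))
  • {1,4}:  v_{1} + v_{4} = 3·v_{0}  →  sig = (2;(3))
  • {1,6}:  v_{1} + v_{6} = 3·v_{5}  →  sig = (2;(3))

Signatures (|P|; sorted positive RHS coefficients), sorted:
    |P|=2: 14 collections, coeffs (), (1), (1), (1), (1), (1), (1), (1), (2), (2), (2), (2), (3), (3)


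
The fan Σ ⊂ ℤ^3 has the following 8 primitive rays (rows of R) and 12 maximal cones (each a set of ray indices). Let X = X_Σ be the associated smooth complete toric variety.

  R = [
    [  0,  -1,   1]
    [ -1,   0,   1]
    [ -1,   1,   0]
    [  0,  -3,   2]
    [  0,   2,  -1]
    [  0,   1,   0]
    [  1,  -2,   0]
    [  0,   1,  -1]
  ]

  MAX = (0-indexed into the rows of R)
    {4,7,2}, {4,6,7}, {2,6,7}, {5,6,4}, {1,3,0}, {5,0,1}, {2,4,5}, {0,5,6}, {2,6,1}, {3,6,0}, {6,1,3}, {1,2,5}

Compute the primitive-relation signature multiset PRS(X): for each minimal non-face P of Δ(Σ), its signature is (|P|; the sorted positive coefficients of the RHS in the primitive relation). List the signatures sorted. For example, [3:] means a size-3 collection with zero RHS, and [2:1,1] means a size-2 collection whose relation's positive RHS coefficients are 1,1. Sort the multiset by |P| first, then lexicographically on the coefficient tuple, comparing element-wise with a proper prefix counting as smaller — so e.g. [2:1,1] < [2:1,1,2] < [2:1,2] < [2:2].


14 collections generate NE(X_Σ); each relation:

  {0,7}:  v_{0} + v_{7} = 0  so sig = [2:]
  {0,2}:  v_{0} + v_{2} = v_{1}  so sig = [2:1]
  {0,4}:  v_{0} + v_{4} = v_{5}  so sig = [2:1]
  {1,7}:  v_{1} + v_{7} = v_{2}  so sig = [2:1]
  {3,4}:  v_{3} + v_{4} = v_{0}  so sig = [2:1]
  {5,7}:  v_{5} + v_{7} = v_{4}  so sig = [2:1]
  {1,4}:  v_{1} + v_{4} = v_{2} + v_{5}  so sig = [2:1,1]
  {3,7}:  v_{3} + v_{7} = v_{1} + v_{6}  so sig = [2:1,1]
  {2,3}:  v_{2} + v_{3} = 2·v_{1} + v_{6}  so sig = [2:1,2]
  {3,5}:  v_{3} + v_{5} = 2·v_{0}  so sig = [2:2]
  {2,5,6}:  v_{2} + v_{5} + v_{6} = 0  so sig = [3:]
  {0,1,6}:  v_{0} + v_{1} + v_{6} = v_{3}  so sig = [3:1]
  {1,5,6}:  v_{1} + v_{5} + v_{6} = v_{0}  so sig = [3:1]
  {2,4,6}:  v_{2} + v_{4} + v_{6} = v_{7}  so sig = [3:1]

Sorted signature multiset PRS(X):
{ [2:],  [2:1] ×5,  [2:1,1] ×2,  [2:1,2],  [2:2],  [3:],  [3:1] ×3 }


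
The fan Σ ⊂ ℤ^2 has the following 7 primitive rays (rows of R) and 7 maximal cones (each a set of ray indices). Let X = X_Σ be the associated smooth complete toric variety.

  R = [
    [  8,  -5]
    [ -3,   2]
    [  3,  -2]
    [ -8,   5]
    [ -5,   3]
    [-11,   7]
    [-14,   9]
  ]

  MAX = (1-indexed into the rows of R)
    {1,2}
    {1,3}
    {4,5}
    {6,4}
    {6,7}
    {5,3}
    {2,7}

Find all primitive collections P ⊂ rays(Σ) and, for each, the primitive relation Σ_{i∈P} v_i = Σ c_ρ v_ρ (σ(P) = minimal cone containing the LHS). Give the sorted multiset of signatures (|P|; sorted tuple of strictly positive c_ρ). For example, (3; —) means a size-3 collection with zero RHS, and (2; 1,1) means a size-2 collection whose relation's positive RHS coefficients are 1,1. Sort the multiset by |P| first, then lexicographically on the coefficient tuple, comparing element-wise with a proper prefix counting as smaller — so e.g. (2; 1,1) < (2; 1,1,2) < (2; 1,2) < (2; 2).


Minimal non-faces — 14 found among 7 rays, 7 max cones:

  P={1,4}:  v_{1} + v_{4} = 0  ⇒ sig = (2; —)
  P={2,3}:  v_{2} + v_{3} = 0  ⇒ sig = (2; —)
  P={1,5}:  v_{1} + v_{5} = v_{3}  ⇒ sig = (2; 1)
  P={1,6}:  v_{1} + v_{6} = v_{2}  ⇒ sig = (2; 1)
  P={2,4}:  v_{2} + v_{4} = v_{6}  ⇒ sig = (2; 1)
  P={2,5}:  v_{2} + v_{5} = v_{4}  ⇒ sig = (2; 1)
  P={2,6}:  v_{2} + v_{6} = v_{7}  ⇒ sig = (2; 1)
  P={3,4}:  v_{3} + v_{4} = v_{5}  ⇒ sig = (2; 1)
  P={3,6}:  v_{3} + v_{6} = v_{4}  ⇒ sig = (2; 1)
  P={3,7}:  v_{3} + v_{7} = v_{6}  ⇒ sig = (2; 1)
  P={5,7}:  v_{5} + v_{7} = v_{4} + v_{6}  ⇒ sig = (2; 1,1)
  P={1,7}:  v_{1} + v_{7} = 2·v_{2}  ⇒ sig = (2; 2)
  P={4,7}:  v_{4} + v_{7} = 2·v_{6}  ⇒ sig = (2; 2)
  P={5,6}:  v_{5} + v_{6} = 2·v_{4}  ⇒ sig = (2; 2)

so the primitive-relation signature multiset is
[(2; —), (2; —), (2; 1), (2; 1), (2; 1), (2; 1), (2; 1), (2; 1), (2; 1), (2; 1), (2; 1,1), (2; 2), (2; 2), (2; 2)]


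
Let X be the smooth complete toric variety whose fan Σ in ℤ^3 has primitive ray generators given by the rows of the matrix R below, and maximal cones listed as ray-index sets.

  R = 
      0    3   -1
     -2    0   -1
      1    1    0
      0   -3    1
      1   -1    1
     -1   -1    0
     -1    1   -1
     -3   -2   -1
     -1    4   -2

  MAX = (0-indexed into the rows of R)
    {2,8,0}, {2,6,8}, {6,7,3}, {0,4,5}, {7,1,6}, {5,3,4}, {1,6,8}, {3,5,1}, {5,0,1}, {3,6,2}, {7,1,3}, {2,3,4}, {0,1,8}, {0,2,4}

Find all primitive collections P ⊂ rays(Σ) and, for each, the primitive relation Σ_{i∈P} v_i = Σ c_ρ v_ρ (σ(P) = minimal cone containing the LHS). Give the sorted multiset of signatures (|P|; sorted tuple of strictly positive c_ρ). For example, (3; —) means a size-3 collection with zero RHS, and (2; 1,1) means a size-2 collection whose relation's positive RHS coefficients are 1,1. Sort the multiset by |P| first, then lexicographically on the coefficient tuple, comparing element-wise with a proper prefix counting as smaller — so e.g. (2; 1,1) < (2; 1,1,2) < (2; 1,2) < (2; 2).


16 collections generate NE(X_Σ); each relation:

  • {0,3}:  v_{0} + v_{3} = 0  ⟹  sig = (2; —)
  • {2,5}:  v_{2} + v_{5} = 0  ⟹  sig = (2; —)
  • {4,6}:  v_{4} + v_{6} = 0  ⟹  sig = (2; —)
  • {0,6}:  v_{0} + v_{6} = v_{8}  ⟹  sig = (2; 1)
  • {1,2}:  v_{1} + v_{2} = v_{6}  ⟹  sig = (2; 1)
  • {1,4}:  v_{1} + v_{4} = v_{5}  ⟹  sig = (2; 1)
  • {3,8}:  v_{3} + v_{8} = v_{6}  ⟹  sig = (2; 1)
  • {4,8}:  v_{4} + v_{8} = v_{0}  ⟹  sig = (2; 1)
  • {5,6}:  v_{5} + v_{6} = v_{1}  ⟹  sig = (2; 1)
  • {0,7}:  v_{0} + v_{7} = v_{1} + v_{6}  ⟹  sig = (2; 1,1)
  • {4,7}:  v_{4} + v_{7} = v_{1} + v_{3}  ⟹  sig = (2; 1,1)
  • {5,8}:  v_{5} + v_{8} = v_{0} + v_{1}  ⟹  sig = (2; 1,1)
  • {2,7}:  v_{2} + v_{7} = v_{3} + 2·v_{6}  ⟹  sig = (2; 1,2)
  • {5,7}:  v_{5} + v_{7} = 2·v_{1} + v_{3}  ⟹  sig = (2; 1,2)
  • {7,8}:  v_{7} + v_{8} = v_{1} + 2·v_{6}  ⟹  sig = (2; 1,2)
  • {1,3,6}:  v_{1} + v_{3} + v_{6} = v_{7}  ⟹  sig = (3; 1)

Sorted signature multiset PRS(X):
    |P|=2: 15 collections, coeffs (), (), (), (1), (1), (1), (1), (1), (1), (1,1), (1,1), (1,1), (1,2), (1,2), (1,2)
    |P|=3: 1 collection, coeffs (1)


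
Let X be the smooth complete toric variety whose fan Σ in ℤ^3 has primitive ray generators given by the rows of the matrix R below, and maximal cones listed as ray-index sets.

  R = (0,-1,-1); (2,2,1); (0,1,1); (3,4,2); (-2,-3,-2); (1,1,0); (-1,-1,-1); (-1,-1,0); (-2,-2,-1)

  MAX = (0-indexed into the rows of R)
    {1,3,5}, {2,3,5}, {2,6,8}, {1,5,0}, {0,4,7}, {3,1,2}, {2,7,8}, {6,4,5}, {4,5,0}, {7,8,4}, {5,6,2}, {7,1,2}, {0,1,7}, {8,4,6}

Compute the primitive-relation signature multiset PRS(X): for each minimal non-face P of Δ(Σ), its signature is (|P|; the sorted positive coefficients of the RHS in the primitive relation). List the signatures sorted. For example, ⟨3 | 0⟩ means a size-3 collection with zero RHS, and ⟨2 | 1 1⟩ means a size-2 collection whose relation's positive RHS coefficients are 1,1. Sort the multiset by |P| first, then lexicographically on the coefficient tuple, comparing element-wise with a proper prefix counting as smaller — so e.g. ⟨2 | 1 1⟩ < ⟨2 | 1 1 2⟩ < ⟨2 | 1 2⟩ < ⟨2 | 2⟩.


16 minimal non-faces of Δ(Σ) (on 9 rays):

  • {0,2}:  v_{0} + v_{2} = 0 — sig = ⟨2 | 0⟩
  • {1,8}:  v_{1} + v_{8} = 0 — sig = ⟨2 | 0⟩
  • {5,7}:  v_{5} + v_{7} = 0 — sig = ⟨2 | 0⟩
  • {0,8}:  v_{0} + v_{8} = v_{4} — sig = ⟨2 | 1⟩
  • {1,4}:  v_{1} + v_{4} = v_{0} — sig = ⟨2 | 1⟩
  • {1,6}:  v_{1} + v_{6} = v_{5} — sig = ⟨2 | 1⟩
  • {2,4}:  v_{2} + v_{4} = v_{8} — sig = ⟨2 | 1⟩
  • {3,4}:  v_{3} + v_{4} = v_{5} — sig = ⟨2 | 1⟩
  • {5,8}:  v_{5} + v_{8} = v_{6} — sig = ⟨2 | 1⟩
  • {6,7}:  v_{6} + v_{7} = v_{8} — sig = ⟨2 | 1⟩
  • {0,3}:  v_{0} + v_{3} = v_{1} + v_{5} — sig = ⟨2 | 1 1⟩
  • {0,6}:  v_{0} + v_{6} = v_{4} + v_{5} — sig = ⟨2 | 1 1⟩
  • {3,7}:  v_{3} + v_{7} = v_{1} + v_{2} — sig = ⟨2 | 1 1⟩
  • {3,8}:  v_{3} + v_{8} = v_{2} + v_{5} — sig = ⟨2 | 1 1⟩
  • {3,6}:  v_{3} + v_{6} = v_{2} + 2·v_{5} — sig = ⟨2 | 1 2⟩
  • {1,2,5}:  v_{1} + v_{2} + v_{5} = v_{3} — sig = ⟨3 | 1⟩

Signatures (|P|; sorted positive RHS coefficients), sorted:
{ ⟨2 | 0⟩ ×3,  ⟨2 | 1⟩ ×7,  ⟨2 | 1 1⟩ ×4,  ⟨2 | 1 2⟩,  ⟨3 | 1⟩ }


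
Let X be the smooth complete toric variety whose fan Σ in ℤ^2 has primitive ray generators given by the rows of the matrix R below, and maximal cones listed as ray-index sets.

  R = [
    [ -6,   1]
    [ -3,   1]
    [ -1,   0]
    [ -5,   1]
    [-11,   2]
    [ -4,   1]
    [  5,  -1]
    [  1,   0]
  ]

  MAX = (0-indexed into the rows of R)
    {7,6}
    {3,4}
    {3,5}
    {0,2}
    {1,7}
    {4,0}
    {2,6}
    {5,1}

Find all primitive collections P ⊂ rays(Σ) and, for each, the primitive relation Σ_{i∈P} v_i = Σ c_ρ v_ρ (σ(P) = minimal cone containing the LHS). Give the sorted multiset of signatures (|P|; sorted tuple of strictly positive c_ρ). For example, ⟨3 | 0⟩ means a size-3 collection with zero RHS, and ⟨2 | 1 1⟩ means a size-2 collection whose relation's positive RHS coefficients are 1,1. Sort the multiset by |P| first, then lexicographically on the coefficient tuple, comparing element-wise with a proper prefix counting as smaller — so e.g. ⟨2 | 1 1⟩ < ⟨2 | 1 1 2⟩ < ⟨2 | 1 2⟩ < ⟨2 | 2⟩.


Σ has 20 primitive collections:

  • {2,7}:  v_{2} + v_{7} = 0 — sig = ⟨2 | 0⟩
  • {3,6}:  v_{3} + v_{6} = 0 — sig = ⟨2 | 0⟩
  • {0,3}:  v_{0} + v_{3} = v_{4} — sig = ⟨2 | 1⟩
  • {0,6}:  v_{0} + v_{6} = v_{2} — sig = ⟨2 | 1⟩
  • {0,7}:  v_{0} + v_{7} = v_{3} — sig = ⟨2 | 1⟩
  • {1,2}:  v_{1} + v_{2} = v_{5} — sig = ⟨2 | 1⟩
  • {2,3}:  v_{2} + v_{3} = v_{0} — sig = ⟨2 | 1⟩
  • {2,5}:  v_{2} + v_{5} = v_{3} — sig = ⟨2 | 1⟩
  • {3,7}:  v_{3} + v_{7} = v_{5} — sig = ⟨2 | 1⟩
  • {4,6}:  v_{4} + v_{6} = v_{0} — sig = ⟨2 | 1⟩
  • {5,6}:  v_{5} + v_{6} = v_{7} — sig = ⟨2 | 1⟩
  • {5,7}:  v_{5} + v_{7} = v_{1} — sig = ⟨2 | 1⟩
  • {0,1}:  v_{0} + v_{1} = v_{3} + v_{5} — sig = ⟨2 | 1 1⟩
  • {1,4}:  v_{1} + v_{4} = 2·v_{3} + v_{5} — sig = ⟨2 | 1 2⟩
  • {0,5}:  v_{0} + v_{5} = 2·v_{3} — sig = ⟨2 | 2⟩
  • {1,3}:  v_{1} + v_{3} = 2·v_{5} — sig = ⟨2 | 2⟩
  • {1,6}:  v_{1} + v_{6} = 2·v_{7} — sig = ⟨2 | 2⟩
  • {2,4}:  v_{2} + v_{4} = 2·v_{0} — sig = ⟨2 | 2⟩
  • {4,7}:  v_{4} + v_{7} = 2·v_{3} — sig = ⟨2 | 2⟩
  • {4,5}:  v_{4} + v_{5} = 3·v_{3} — sig = ⟨2 | 3⟩

Sorted signature multiset PRS(X):
[⟨2 | 0⟩, ⟨2 | 0⟩, ⟨2 | 1⟩, ⟨2 | 1⟩, ⟨2 | 1⟩, ⟨2 | 1⟩, ⟨2 | 1⟩, ⟨2 | 1⟩, ⟨2 | 1⟩, ⟨2 | 1⟩, ⟨2 | 1⟩, ⟨2 | 1⟩, ⟨2 | 1 1⟩, ⟨2 | 1 2⟩, ⟨2 | 2⟩, ⟨2 | 2⟩, ⟨2 | 2⟩, ⟨2 | 2⟩, ⟨2 | 2⟩, ⟨2 | 3⟩]


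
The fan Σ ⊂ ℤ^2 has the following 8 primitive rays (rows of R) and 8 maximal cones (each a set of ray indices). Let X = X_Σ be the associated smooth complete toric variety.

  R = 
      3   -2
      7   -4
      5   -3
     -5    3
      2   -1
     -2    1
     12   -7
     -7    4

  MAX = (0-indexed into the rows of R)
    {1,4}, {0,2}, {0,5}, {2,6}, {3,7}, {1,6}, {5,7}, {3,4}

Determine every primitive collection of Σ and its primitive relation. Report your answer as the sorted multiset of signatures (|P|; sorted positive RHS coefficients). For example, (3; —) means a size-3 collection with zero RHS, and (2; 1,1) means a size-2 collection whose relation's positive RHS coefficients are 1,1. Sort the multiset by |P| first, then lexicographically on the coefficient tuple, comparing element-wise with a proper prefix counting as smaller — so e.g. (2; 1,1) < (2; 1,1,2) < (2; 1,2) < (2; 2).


Minimal non-faces — 20 found among 8 rays, 8 max cones:

  P = {1,7}:  v_{1} + v_{7} = 0 ; sig = (2; —)
  P = {2,3}:  v_{2} + v_{3} = 0 ; sig = (2; —)
  P = {4,5}:  v_{4} + v_{5} = 0 ; sig = (2; —)
  P = {0,3}:  v_{0} + v_{3} = v_{5} ; sig = (2; 1)
  P = {0,4}:  v_{0} + v_{4} = v_{2} ; sig = (2; 1)
  P = {1,2}:  v_{1} + v_{2} = v_{6} ; sig = (2; 1)
  P = {1,3}:  v_{1} + v_{3} = v_{4} ; sig = (2; 1)
  P = {1,5}:  v_{1} + v_{5} = v_{2} ; sig = (2; 1)
  P = {2,4}:  v_{2} + v_{4} = v_{1} ; sig = (2; 1)
  P = {2,5}:  v_{2} + v_{5} = v_{0} ; sig = (2; 1)
  P = {2,7}:  v_{2} + v_{7} = v_{5} ; sig = (2; 1)
  P = {3,5}:  v_{3} + v_{5} = v_{7} ; sig = (2; 1)
  P = {3,6}:  v_{3} + v_{6} = v_{1} ; sig = (2; 1)
  P = {4,7}:  v_{4} + v_{7} = v_{3} ; sig = (2; 1)
  P = {6,7}:  v_{6} + v_{7} = v_{2} ; sig = (2; 1)
  P = {0,1}:  v_{0} + v_{1} = 2·v_{2} ; sig = (2; 2)
  P = {0,7}:  v_{0} + v_{7} = 2·v_{5} ; sig = (2; 2)
  P = {4,6}:  v_{4} + v_{6} = 2·v_{1} ; sig = (2; 2)
  P = {5,6}:  v_{5} + v_{6} = 2·v_{2} ; sig = (2; 2)
  P = {0,6}:  v_{0} + v_{6} = 3·v_{2} ; sig = (2; 3)

so the primitive-relation signature multiset is
{ (2; —) ×3,  (2; 1) ×12,  (2; 2) ×4,  (2; 3) }


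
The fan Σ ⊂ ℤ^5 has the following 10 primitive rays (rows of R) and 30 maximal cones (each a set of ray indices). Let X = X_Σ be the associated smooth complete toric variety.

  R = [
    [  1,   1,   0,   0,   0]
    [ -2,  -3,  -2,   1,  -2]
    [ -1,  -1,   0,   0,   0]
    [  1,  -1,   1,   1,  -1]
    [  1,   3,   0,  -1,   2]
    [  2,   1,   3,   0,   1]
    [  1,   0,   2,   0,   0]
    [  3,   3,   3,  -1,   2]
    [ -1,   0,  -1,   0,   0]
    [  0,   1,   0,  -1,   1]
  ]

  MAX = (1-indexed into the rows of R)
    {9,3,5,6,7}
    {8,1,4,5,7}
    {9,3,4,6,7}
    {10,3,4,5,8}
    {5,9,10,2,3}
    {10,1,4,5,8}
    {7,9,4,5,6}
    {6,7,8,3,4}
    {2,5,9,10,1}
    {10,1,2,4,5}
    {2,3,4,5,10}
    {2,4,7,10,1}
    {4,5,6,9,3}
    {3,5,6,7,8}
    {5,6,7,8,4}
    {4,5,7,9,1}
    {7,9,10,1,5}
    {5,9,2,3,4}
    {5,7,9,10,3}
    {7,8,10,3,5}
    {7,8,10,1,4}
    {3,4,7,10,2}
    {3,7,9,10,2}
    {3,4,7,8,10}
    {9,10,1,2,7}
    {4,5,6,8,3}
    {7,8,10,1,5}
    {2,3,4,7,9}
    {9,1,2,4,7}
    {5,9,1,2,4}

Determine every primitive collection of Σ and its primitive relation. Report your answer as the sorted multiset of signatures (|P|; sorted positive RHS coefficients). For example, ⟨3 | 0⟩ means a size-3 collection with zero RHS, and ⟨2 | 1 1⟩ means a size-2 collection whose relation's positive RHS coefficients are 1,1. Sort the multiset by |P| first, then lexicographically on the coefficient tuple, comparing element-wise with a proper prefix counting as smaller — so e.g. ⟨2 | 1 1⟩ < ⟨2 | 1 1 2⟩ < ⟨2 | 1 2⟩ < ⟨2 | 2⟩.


Primitive collections (10):

  • {1,3}:  v_{1} + v_{3} = 0  ⟹  sig = ⟨2 | 0⟩
  • {2,6}:  v_{2} + v_{6} = v_{3} + v_{4}  ⟹  sig = ⟨2 | 1 1⟩
  • {2,8}:  v_{2} + v_{8} = v_{4} + v_{10}  ⟹  sig = ⟨2 | 1 1⟩
  • {6,10}:  v_{6} + v_{10} = v_{3} + v_{8}  ⟹  sig = ⟨2 | 1 1⟩
  • {8,9}:  v_{8} + v_{9} = v_{5} + v_{7}  ⟹  sig = ⟨2 | 1 1⟩
  • {1,6}:  v_{1} + v_{6} = v_{4} + v_{5} + v_{7}  ⟹  sig = ⟨2 | 1 1 1⟩
  • {2,5,7}:  v_{2} + v_{5} + v_{7} = 0  ⟹  sig = ⟨3 | 0⟩
  • {4,9,10}:  v_{4} + v_{9} + v_{10} = 0  ⟹  sig = ⟨3 | 0⟩
  • {3,4,5,7}:  v_{3} + v_{4} + v_{5} + v_{7} = v_{6}  ⟹  sig = ⟨4 | 1⟩
  • {4,5,7,10}:  v_{4} + v_{5} + v_{7} + v_{10} = v_{8}  ⟹  sig = ⟨4 | 1⟩

Sorted signature multiset PRS(X):
    |P|=2: 6 collections, coeffs (), (1,1), (1,1), (1,1), (1,1), (1,1,1)
    |P|=3: 2 collections, coeffs (), ()
    |P|=4: 2 collections, coeffs (1), (1)


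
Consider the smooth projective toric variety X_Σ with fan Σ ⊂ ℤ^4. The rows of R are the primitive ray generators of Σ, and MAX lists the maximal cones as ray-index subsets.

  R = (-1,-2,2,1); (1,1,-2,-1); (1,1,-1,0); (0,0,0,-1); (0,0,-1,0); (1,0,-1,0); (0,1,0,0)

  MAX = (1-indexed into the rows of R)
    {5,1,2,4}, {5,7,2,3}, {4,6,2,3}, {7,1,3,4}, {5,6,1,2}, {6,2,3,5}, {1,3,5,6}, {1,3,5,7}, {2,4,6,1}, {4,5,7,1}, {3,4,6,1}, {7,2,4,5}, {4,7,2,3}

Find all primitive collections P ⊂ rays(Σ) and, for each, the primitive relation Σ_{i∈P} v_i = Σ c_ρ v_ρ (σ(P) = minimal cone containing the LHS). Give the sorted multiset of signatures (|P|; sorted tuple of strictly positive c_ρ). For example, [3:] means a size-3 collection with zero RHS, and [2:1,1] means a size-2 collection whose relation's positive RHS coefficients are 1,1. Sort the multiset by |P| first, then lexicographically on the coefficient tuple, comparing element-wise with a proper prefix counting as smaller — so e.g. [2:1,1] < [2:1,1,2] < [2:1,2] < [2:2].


|primitive collections| = 5. Relations:

  P={6,7}:  v_{6} + v_{7} = v_{3}  ⇒ sig = [2:1]
  P={1,2,7}:  v_{1} + v_{2} + v_{7} = 0  ⇒ sig = [3:]
  P={1,2,3}:  v_{1} + v_{2} + v_{3} = v_{6}  ⇒ sig = [3:1]
  P={3,4,5}:  v_{3} + v_{4} + v_{5} = v_{2}  ⇒ sig = [3:1]
  P={4,5,6}:  v_{4} + v_{5} + v_{6} = v_{1} + 2·v_{2}  ⇒ sig = [3:1,2]

Sorted signature multiset PRS(X):
    [2:1]
    [3:]
    [3:1]
    [3:1]
    [3:1,2]


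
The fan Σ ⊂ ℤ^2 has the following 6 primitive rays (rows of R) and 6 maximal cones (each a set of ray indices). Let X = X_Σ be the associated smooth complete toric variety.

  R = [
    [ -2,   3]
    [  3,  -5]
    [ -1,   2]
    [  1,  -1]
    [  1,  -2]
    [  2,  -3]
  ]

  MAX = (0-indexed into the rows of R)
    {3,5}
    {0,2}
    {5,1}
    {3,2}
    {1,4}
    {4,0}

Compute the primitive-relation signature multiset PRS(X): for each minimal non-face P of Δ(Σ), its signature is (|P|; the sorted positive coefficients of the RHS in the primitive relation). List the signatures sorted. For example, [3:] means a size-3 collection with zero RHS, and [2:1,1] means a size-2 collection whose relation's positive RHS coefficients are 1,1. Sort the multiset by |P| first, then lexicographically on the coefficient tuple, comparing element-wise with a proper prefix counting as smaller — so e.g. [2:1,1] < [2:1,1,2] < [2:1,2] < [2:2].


|primitive collections| = 9. Relations:

  {0,5}:  v_{0} + v_{5} = 0  ⟹  sig = [2:]
  {2,4}:  v_{2} + v_{4} = 0  ⟹  sig = [2:]
  {0,1}:  v_{0} + v_{1} = v_{4}  ⟹  sig = [2:1]
  {0,3}:  v_{0} + v_{3} = v_{2}  ⟹  sig = [2:1]
  {1,2}:  v_{1} + v_{2} = v_{5}  ⟹  sig = [2:1]
  {2,5}:  v_{2} + v_{5} = v_{3}  ⟹  sig = [2:1]
  {3,4}:  v_{3} + v_{4} = v_{5}  ⟹  sig = [2:1]
  {4,5}:  v_{4} + v_{5} = v_{1}  ⟹  sig = [2:1]
  {1,3}:  v_{1} + v_{3} = 2·v_{5}  ⟹  sig = [2:2]

Signatures (|P|; sorted positive RHS coefficients), sorted:
[[2:], [2:], [2:1], [2:1], [2:1], [2:1], [2:1], [2:1], [2:2]]


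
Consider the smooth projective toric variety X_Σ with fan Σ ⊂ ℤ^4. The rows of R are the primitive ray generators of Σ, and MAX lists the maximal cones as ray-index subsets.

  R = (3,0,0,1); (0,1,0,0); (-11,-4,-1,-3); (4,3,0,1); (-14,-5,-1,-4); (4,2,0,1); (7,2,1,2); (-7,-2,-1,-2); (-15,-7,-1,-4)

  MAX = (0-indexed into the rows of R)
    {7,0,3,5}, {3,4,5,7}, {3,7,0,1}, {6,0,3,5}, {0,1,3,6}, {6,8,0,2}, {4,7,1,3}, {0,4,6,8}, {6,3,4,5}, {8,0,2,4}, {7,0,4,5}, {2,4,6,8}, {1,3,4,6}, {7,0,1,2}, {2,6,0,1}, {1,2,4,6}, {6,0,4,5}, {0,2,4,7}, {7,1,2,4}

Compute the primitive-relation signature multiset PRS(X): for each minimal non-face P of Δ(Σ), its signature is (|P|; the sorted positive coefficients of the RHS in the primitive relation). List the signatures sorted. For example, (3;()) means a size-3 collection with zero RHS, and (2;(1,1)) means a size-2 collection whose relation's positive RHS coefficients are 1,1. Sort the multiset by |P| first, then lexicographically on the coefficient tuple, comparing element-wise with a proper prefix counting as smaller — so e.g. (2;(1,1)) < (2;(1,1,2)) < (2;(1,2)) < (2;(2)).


The 11 primitive collections of Σ (r=9, n=4):

  {6,7}:  v_{6} + v_{7} = 0 ; sig = (2;())
  {1,5}:  v_{1} + v_{5} = v_{3} ; sig = (2;(1))
  {2,5}:  v_{2} + v_{5} = v_{7} ; sig = (2;(1))
  {3,8}:  v_{3} + v_{8} = v_{2} ; sig = (2;(1))
  {2,3}:  v_{2} + v_{3} = v_{1} + v_{7} ; sig = (2;(1,1))
  {5,8}:  v_{5} + v_{8} = v_{0} + v_{4} ; sig = (2;(1,1))
  {7,8}:  v_{7} + v_{8} = v_{0} + v_{2} + v_{4} ; sig = (2;(1,1,1))
  {1,8}:  v_{1} + v_{8} = 2·v_{2} + v_{6} ; sig = (2;(1,2))
  {0,1,4}:  v_{0} + v_{1} + v_{4} = v_{2} ; sig = (3;(1))
  {0,3,4}:  v_{0} + v_{3} + v_{4} = v_{7} ; sig = (3;(1))
  {0,2,4,6}:  v_{0} + v_{2} + v_{4} + v_{6} = v_{8} ; sig = (4;(1))

Signatures (|P|; sorted positive RHS coefficients), sorted:
{ (2;()),  (2;(1)) ×3,  (2;(1,1)) ×2,  (2;(1,1,1)),  (2;(1,2)),  (3;(1)) ×2,  (4;(1)) }


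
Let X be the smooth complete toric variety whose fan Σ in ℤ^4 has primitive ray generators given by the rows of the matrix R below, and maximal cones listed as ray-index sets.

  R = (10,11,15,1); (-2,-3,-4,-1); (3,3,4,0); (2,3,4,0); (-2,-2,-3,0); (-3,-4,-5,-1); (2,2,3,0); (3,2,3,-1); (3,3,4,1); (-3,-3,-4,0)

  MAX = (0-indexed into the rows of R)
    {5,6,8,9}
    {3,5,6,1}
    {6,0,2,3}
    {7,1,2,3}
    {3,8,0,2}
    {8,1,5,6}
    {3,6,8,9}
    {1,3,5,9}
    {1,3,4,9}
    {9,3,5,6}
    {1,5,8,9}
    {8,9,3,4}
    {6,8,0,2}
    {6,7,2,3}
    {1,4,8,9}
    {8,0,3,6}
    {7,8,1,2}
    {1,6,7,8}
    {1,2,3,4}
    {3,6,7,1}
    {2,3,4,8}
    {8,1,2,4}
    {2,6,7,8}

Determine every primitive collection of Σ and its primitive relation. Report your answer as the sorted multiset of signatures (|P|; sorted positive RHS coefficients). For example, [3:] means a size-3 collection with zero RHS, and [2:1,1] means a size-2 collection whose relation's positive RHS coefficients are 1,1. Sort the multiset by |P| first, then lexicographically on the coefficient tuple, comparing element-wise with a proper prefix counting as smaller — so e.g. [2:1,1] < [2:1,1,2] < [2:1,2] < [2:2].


Minimal non-faces — 18 found among 10 rays, 23 max cones:

  P={2,9}:  v_{2} + v_{9} = 0  ⇒ sig = [2:]
  P={4,6}:  v_{4} + v_{6} = 0  ⇒ sig = [2:]
  P={2,5}:  v_{2} + v_{5} = v_{1} + v_{6}  ⇒ sig = [2:1,1]
  P={4,5}:  v_{4} + v_{5} = v_{1} + v_{9}  ⇒ sig = [2:1,1]
  P={4,7}:  v_{4} + v_{7} = v_{1} + v_{2}  ⇒ sig = [2:1,1]
  P={7,9}:  v_{7} + v_{9} = v_{1} + v_{6}  ⇒ sig = [2:1,1]
  P={0,4}:  v_{0} + v_{4} = v_{2} + v_{3} + v_{8}  ⇒ sig = [2:1,1,1]
  P={0,9}:  v_{0} + v_{9} = v_{3} + v_{6} + v_{8}  ⇒ sig = [2:1,1,1]
  P={0,1}:  v_{0} + v_{1} = 2·v_{2} + v_{6}  ⇒ sig = [2:1,2]
  P={0,5}:  v_{0} + v_{5} = v_{2} + 2·v_{6}  ⇒ sig = [2:1,2]
  P={5,7}:  v_{5} + v_{7} = 2·v_{1} + 2·v_{6}  ⇒ sig = [2:2,2]
  P={0,7}:  v_{0} + v_{7} = 3·v_{2} + 2·v_{6}  ⇒ sig = [2:2,3]
  P={1,2,6}:  v_{1} + v_{2} + v_{6} = v_{7}  ⇒ sig = [3:1]
  P={1,3,8}:  v_{1} + v_{3} + v_{8} = v_{2}  ⇒ sig = [3:1]
  P={1,6,9}:  v_{1} + v_{6} + v_{9} = v_{5}  ⇒ sig = [3:1]
  P={3,5,8}:  v_{3} + v_{5} + v_{8} = v_{6}  ⇒ sig = [3:1]
  P={3,7,8}:  v_{3} + v_{7} + v_{8} = 2·v_{2} + v_{6}  ⇒ sig = [3:1,2]
  P={2,3,6,8}:  v_{2} + v_{3} + v_{6} + v_{8} = v_{0}  ⇒ sig = [4:1]

Sorted signature multiset PRS(X):
[[2:], [2:], [2:1,1], [2:1,1], [2:1,1], [2:1,1], [2:1,1,1], [2:1,1,1], [2:1,2], [2:1,2], [2:2,2], [2:2,3], [3:1], [3:1], [3:1], [3:1], [3:1,2], [4:1]]


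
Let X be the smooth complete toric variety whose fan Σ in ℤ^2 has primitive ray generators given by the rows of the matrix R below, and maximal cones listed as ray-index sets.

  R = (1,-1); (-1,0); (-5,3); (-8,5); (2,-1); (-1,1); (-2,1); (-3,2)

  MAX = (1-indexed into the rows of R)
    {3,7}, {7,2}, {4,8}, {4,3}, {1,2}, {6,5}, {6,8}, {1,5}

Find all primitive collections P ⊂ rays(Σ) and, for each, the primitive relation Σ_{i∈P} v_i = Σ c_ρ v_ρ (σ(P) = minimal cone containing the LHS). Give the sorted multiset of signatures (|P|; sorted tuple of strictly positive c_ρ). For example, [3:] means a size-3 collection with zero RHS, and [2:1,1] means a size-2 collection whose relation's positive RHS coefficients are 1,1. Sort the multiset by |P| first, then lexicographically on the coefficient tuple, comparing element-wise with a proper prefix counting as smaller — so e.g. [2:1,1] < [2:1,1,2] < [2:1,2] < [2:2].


|primitive collections| = 20. Relations:

  P = {1,6}:  v_{1} + v_{6} = 0  ⇒ sig = [2:]
  P = {5,7}:  v_{5} + v_{7} = 0  ⇒ sig = [2:]
  P = {1,7}:  v_{1} + v_{7} = v_{2}  ⇒ sig = [2:1]
  P = {1,8}:  v_{1} + v_{8} = v_{7}  ⇒ sig = [2:1]
  P = {2,5}:  v_{2} + v_{5} = v_{1}  ⇒ sig = [2:1]
  P = {2,6}:  v_{2} + v_{6} = v_{7}  ⇒ sig = [2:1]
  P = {3,5}:  v_{3} + v_{5} = v_{8}  ⇒ sig = [2:1]
  P = {3,8}:  v_{3} + v_{8} = v_{4}  ⇒ sig = [2:1]
  P = {5,8}:  v_{5} + v_{8} = v_{6}  ⇒ sig = [2:1]
  P = {6,7}:  v_{6} + v_{7} = v_{8}  ⇒ sig = [2:1]
  P = {7,8}:  v_{7} + v_{8} = v_{3}  ⇒ sig = [2:1]
  P = {1,4}:  v_{1} + v_{4} = v_{3} + v_{7}  ⇒ sig = [2:1,1]
  P = {2,4}:  v_{2} + v_{4} = v_{3} + 2·v_{7}  ⇒ sig = [2:1,2]
  P = {1,3}:  v_{1} + v_{3} = 2·v_{7}  ⇒ sig = [2:2]
  P = {2,8}:  v_{2} + v_{8} = 2·v_{7}  ⇒ sig = [2:2]
  P = {3,6}:  v_{3} + v_{6} = 2·v_{8}  ⇒ sig = [2:2]
  P = {4,5}:  v_{4} + v_{5} = 2·v_{8}  ⇒ sig = [2:2]
  P = {4,7}:  v_{4} + v_{7} = 2·v_{3}  ⇒ sig = [2:2]
  P = {2,3}:  v_{2} + v_{3} = 3·v_{7}  ⇒ sig = [2:3]
  P = {4,6}:  v_{4} + v_{6} = 3·v_{8}  ⇒ sig = [2:3]

Sorted signature multiset PRS(X):
[[2:], [2:], [2:1], [2:1], [2:1], [2:1], [2:1], [2:1], [2:1], [2:1], [2:1], [2:1,1], [2:1,2], [2:2], [2:2], [2:2], [2:2], [2:2], [2:3], [2:3]]


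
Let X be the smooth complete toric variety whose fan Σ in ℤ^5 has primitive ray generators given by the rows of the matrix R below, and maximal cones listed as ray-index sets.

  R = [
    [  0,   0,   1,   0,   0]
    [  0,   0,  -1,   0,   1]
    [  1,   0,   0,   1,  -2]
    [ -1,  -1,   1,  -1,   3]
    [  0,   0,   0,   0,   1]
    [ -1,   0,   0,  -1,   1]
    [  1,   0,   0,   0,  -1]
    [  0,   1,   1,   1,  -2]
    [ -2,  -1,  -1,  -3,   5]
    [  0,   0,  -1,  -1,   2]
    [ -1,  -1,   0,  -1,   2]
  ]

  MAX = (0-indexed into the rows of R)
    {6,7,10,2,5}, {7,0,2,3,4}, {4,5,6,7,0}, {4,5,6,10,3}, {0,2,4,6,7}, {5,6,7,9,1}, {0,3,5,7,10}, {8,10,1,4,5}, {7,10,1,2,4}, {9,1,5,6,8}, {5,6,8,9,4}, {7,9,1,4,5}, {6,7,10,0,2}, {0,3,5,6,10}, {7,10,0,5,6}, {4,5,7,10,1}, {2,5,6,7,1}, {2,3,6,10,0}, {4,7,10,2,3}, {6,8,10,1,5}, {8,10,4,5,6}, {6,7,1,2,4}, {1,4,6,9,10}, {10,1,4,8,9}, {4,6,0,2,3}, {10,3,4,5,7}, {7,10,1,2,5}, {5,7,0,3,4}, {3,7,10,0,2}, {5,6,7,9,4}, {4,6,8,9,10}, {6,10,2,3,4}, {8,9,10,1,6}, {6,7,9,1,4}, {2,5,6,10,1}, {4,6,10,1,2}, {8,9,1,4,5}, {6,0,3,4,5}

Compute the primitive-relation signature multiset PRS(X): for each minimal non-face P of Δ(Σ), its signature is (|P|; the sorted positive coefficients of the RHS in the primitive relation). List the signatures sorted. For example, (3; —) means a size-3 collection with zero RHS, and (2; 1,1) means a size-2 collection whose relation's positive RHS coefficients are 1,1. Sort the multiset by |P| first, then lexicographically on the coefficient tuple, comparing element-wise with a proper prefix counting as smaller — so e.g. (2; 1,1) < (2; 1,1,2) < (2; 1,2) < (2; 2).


|primitive collections| = 20. Relations:

  • {0,1}:  v_{0} + v_{1} = v_{4}  →  sig = (2; 1)
  • {2,9}:  v_{2} + v_{9} = v_{1} + v_{6}  →  sig = (2; 1,1)
  • {2,8}:  v_{2} + v_{8} = v_{1} + v_{5} + v_{6} + v_{10}  →  sig = (2; 1,1,1,1)
  • {3,9}:  v_{3} + v_{9} = 3·v_{4} + v_{5} + v_{6} + v_{10}  →  sig = (2; 1,1,1,3)
  • {0,9}:  v_{0} + v_{9} = 2·v_{4} + v_{5} + v_{6}  →  sig = (2; 1,1,2)
  • {0,8}:  v_{0} + v_{8} = 2·v_{4} + 2·v_{5} + v_{6} + v_{10}  →  sig = (2; 1,1,2,2)
  • {1,3}:  v_{1} + v_{3} = 2·v_{4} + v_{10}  →  sig = (2; 1,2)
  • {7,8}:  v_{7} + v_{8} = v_{4} + 2·v_{5}  →  sig = (2; 1,2)
  • {3,8}:  v_{3} + v_{8} = 3·v_{4} + 2·v_{5} + v_{6} + 2·v_{10}  →  sig = (2; 1,2,2,3)
  • {2,4,5}:  v_{2} + v_{4} + v_{5} = 0  →  sig = (3; —)
  • {0,4,10}:  v_{0} + v_{4} + v_{10} = v_{3}  →  sig = (3; 1)
  • {5,9,10}:  v_{5} + v_{9} + v_{10} = v_{8}  →  sig = (3; 1)
  • {2,3,5}:  v_{2} + v_{3} + v_{5} = v_{0} + v_{10}  →  sig = (3; 1,1)
  • {7,9,10}:  v_{7} + v_{9} + v_{10} = v_{4} + v_{5}  →  sig = (3; 1,1)
  • {0,2,5}:  v_{0} + v_{2} + v_{5} = v_{6} + v_{7} + v_{10}  →  sig = (3; 1,1,1)
  • {3,6,7}:  v_{3} + v_{6} + v_{7} = 2·v_{0}  →  sig = (3; 2)
  • {1,6,7,10}:  v_{1} + v_{6} + v_{7} + v_{10} = 0  →  sig = (4; —)
  • {1,4,5,6}:  v_{1} + v_{4} + v_{5} + v_{6} = v_{9}  →  sig = (4; 1)
  • {4,6,7,10}:  v_{4} + v_{6} + v_{7} + v_{10} = v_{0}  →  sig = (4; 1)
  • {1,4,6,8}:  v_{1} + v_{4} + v_{6} + v_{8} = 2·v_{9} + v_{10}  →  sig = (4; 1,2)

so the primitive-relation signature multiset is
[(2; 1), (2; 1,1), (2; 1,1,1,1), (2; 1,1,1,3), (2; 1,1,2), (2; 1,1,2,2), (2; 1,2), (2; 1,2), (2; 1,2,2,3), (3; —), (3; 1), (3; 1), (3; 1,1), (3; 1,1), (3; 1,1,1), (3; 2), (4; —), (4; 1), (4; 1), (4; 1,2)]


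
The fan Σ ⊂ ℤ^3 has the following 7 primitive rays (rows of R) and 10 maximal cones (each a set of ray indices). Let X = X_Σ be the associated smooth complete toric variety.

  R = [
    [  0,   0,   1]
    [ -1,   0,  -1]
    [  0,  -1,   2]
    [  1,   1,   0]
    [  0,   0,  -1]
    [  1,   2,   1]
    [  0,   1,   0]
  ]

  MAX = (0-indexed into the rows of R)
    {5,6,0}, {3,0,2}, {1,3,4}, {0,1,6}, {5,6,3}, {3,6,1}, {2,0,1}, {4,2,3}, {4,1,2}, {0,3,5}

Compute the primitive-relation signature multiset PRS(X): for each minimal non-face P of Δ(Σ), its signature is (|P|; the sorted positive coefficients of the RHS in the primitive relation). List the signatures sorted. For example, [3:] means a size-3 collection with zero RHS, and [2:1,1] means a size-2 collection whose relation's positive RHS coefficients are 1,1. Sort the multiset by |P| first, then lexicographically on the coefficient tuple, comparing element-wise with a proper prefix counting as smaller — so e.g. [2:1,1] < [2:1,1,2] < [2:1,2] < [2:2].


9 collections generate NE(X_Σ); each relation:

  P = {0,4}:  v_{0} + v_{4} = 0  ⟹  sig = [2:]
  P = {4,5}:  v_{4} + v_{5} = v_{3} + v_{6}  ⟹  sig = [2:1,1]
  P = {4,6}:  v_{4} + v_{6} = v_{1} + v_{3}  ⟹  sig = [2:1,1]
  P = {2,5}:  v_{2} + v_{5} = 3·v_{0} + v_{3}  ⟹  sig = [2:1,3]
  P = {1,5}:  v_{1} + v_{5} = 2·v_{6}  ⟹  sig = [2:2]
  P = {2,6}:  v_{2} + v_{6} = 2·v_{0}  ⟹  sig = [2:2]
  P = {0,1,3}:  v_{0} + v_{1} + v_{3} = v_{6}  ⟹  sig = [3:1]
  P = {0,3,6}:  v_{0} + v_{3} + v_{6} = v_{5}  ⟹  sig = [3:1]
  P = {1,2,3}:  v_{1} + v_{2} + v_{3} = v_{0}  ⟹  sig = [3:1]

Sorted signature multiset PRS(X):
{ [2:],  [2:1,1] ×2,  [2:1,3],  [2:2] ×2,  [3:1] ×3 }
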